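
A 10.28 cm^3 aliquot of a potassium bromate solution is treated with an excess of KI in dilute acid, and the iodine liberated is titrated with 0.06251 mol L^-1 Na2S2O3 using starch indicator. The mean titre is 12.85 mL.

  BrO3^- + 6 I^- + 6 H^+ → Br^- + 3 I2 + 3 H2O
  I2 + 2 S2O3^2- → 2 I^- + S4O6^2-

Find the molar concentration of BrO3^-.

0.01302 mol/L

n(S2O3^2-) = 0.01285 × 0.06251 = 8.033 × 10^-4 mol
n(I2) = n(S2O3^2-)/2 = 4.016 × 10^-4 mol
From the 1:3 ratio, n(BrO3^-) in the aliquot = 1/3 × 4.016 × 10^-4 = 1.339 × 10^-4 mol
[BrO3^-] = 1.339 × 10^-4 / 0.01028 = 0.01302 mol/L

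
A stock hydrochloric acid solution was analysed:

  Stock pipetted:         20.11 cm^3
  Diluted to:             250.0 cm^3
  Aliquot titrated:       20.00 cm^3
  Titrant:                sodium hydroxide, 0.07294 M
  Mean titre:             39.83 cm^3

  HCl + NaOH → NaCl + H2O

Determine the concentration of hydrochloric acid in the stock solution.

n(NaOH) = 0.03983 × 0.07294 = 2.905 × 10^-3 mol
n(HCl) in the aliquot = 2.905 × 10^-3 mol (1:1 ratio)
[HCl]_dilute = 2.905 × 10^-3 / 0.02000 = 0.1453 mol/L
Dilution factor = 250.0 / 20.11 = 12.43
[HCl]_stock = 0.1453 × 12.43 = 1.806 mol/L

1.806 M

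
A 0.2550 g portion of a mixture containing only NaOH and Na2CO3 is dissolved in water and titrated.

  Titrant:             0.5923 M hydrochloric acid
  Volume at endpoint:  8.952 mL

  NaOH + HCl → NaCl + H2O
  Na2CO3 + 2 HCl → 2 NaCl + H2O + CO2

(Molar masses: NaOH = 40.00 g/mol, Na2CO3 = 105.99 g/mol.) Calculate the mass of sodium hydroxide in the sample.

0.08001 g

n(HCl) = 0.008952 × 0.5923 = 5.302 × 10^-3 mol
Let x = n(NaOH), y = n(Na2CO3).
Titrant: 1x + 2y = 5.302 × 10^-3;  mass: 40.00x + 105.99y = 0.2550
Solving, x = 2.000 × 10^-3 mol, y = 1.651 × 10^-3 mol
mass of NaOH = 2.000 × 10^-3 × 40.00 = 0.08001 g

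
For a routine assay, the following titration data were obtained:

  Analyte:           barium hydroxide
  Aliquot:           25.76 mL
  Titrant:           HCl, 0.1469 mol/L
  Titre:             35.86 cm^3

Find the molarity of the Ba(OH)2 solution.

Ba(OH)2 + 2 HCl → BaCl2 + 2 H2O
n(HCl) = 0.03586 L × 0.1469 mol/L = 5.268 × 10^-3 mol
From the 1:2 mole ratio, n(Ba(OH)2) = 1/2 × 5.268 × 10^-3 = 2.634 × 10^-3 mol
[Ba(OH)2] = 2.634 × 10^-3 mol / 0.02576 L = 0.1022 mol/L

0.1022 mol/L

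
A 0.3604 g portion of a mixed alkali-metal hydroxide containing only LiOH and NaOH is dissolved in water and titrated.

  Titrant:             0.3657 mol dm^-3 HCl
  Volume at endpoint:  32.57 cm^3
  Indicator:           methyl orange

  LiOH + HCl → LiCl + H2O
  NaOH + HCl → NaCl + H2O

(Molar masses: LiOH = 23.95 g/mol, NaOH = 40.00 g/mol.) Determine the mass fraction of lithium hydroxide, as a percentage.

48.04 %

n(HCl) = 0.03257 × 0.3657 = 0.01191 mol
Let x = n(LiOH), y = n(NaOH).
Titrant: 1x + 1y = 0.01191;  mass: 23.95x + 40.00y = 0.3604
Solving, x = 7.230 × 10^-3 mol, y = 4.681 × 10^-3 mol
mass of LiOH = 7.230 × 10^-3 × 23.95 = 0.1731 g
% LiOH = 0.1731 / 0.3604 × 100 = 48.04 %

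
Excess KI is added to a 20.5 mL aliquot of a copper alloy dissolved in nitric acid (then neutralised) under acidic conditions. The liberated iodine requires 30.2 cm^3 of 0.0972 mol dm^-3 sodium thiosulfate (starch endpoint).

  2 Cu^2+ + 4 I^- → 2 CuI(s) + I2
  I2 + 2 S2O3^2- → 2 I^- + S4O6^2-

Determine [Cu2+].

0.143 mol/L

n(S2O3^2-) = 0.0302 × 0.0972 = 2.94 × 10^-3 mol
n(I2) = n(S2O3^2-)/2 = 1.47 × 10^-3 mol
From the 2:1 ratio, n(Cu2+) in the aliquot = 2/1 × 1.47 × 10^-3 = 2.94 × 10^-3 mol
[Cu2+] = 2.94 × 10^-3 / 0.0205 = 0.143 mol/L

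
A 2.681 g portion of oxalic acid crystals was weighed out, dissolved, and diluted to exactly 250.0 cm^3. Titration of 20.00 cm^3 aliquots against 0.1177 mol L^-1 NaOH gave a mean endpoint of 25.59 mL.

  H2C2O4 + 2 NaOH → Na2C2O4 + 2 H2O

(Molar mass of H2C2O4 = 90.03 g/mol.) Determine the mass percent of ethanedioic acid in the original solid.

n(NaOH) per titration = 0.02559 × 0.1177 = 3.012 × 10^-3 mol
From the 1:2 ratio, n(H2C2O4) in each aliquot = 1/2 × 3.012 × 10^-3 = 1.506 × 10^-3 mol
n(H2C2O4) in the whole flask = 1.506 × 10^-3 × 250.0/20.00 = 0.01882 mol
mass of H2C2O4 = 0.01882 × 90.03 = 1.695 g
% H2C2O4 = 1.695 / 2.681 × 100 = 63.21 %

63.21 %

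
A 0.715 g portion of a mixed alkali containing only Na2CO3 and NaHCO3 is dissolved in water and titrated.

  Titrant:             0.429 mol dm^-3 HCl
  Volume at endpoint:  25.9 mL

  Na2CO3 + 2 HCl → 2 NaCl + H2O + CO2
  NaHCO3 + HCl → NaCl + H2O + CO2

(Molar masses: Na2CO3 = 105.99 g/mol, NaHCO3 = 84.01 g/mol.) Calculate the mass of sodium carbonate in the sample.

0.373 g

n(HCl) = 0.0259 × 0.429 = 0.0111 mol
Let x = n(Na2CO3), y = n(NaHCO3).
Titrant: 2x + 1y = 0.0111;  mass: 105.99x + 84.01y = 0.715
Solving, x = 3.52 × 10^-3 mol, y = 4.07 × 10^-3 mol
mass of Na2CO3 = 3.52 × 10^-3 × 105.99 = 0.373 g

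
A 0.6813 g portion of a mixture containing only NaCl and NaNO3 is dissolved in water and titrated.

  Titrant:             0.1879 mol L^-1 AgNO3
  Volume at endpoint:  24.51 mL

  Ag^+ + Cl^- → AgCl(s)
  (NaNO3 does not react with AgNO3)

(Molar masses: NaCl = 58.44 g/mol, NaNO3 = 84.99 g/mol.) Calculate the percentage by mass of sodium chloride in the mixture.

n(AgNO3) = 0.02451 × 0.1879 = 4.605 × 10^-3 mol
Let x = n(NaCl), y = n(NaNO3).
Titrant: 1x = 4.605 × 10^-3;  mass: 58.44x + 84.99y = 0.6813
Solving, x = 4.605 × 10^-3 mol, y = 4.849 × 10^-3 mol
mass of NaCl = 4.605 × 10^-3 × 58.44 = 0.2691 g
% NaCl = 0.2691 / 0.6813 × 100 = 39.50 %

39.50 %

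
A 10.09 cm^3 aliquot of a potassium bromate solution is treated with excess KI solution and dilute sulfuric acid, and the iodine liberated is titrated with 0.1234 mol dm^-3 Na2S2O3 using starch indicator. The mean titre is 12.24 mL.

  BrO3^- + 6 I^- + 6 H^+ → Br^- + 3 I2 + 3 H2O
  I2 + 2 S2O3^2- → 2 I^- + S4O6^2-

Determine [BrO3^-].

n(S2O3^2-) = 0.01224 × 0.1234 = 1.510 × 10^-3 mol
n(I2) = n(S2O3^2-)/2 = 7.552 × 10^-4 mol
From the 1:3 ratio, n(BrO3^-) in the aliquot = 1/3 × 7.552 × 10^-4 = 2.517 × 10^-4 mol
[BrO3^-] = 2.517 × 10^-4 / 0.01009 = 0.02495 mol/L

0.02495 mol/L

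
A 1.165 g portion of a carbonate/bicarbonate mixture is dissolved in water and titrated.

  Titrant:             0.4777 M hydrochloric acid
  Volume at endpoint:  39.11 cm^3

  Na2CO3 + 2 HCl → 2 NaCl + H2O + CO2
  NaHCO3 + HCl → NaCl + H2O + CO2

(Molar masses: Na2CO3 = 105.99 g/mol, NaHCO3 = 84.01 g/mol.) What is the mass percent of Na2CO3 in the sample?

n(HCl) = 0.03911 × 0.4777 = 0.01868 mol
Let x = n(Na2CO3), y = n(NaHCO3).
Titrant: 2x + 1y = 0.01868;  mass: 105.99x + 84.01y = 1.165
Solving, x = 6.522 × 10^-3 mol, y = 5.639 × 10^-3 mol
mass of Na2CO3 = 6.522 × 10^-3 × 105.99 = 0.6912 g
% Na2CO3 = 0.6912 / 1.165 × 100 = 59.33 %

59.33 %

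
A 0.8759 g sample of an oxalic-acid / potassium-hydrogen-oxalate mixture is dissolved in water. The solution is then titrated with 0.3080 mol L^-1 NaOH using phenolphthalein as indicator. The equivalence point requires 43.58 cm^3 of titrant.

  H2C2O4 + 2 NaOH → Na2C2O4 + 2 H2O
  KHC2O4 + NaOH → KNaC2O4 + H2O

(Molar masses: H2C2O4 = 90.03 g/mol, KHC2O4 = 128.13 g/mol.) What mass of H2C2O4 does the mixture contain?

n(NaOH) = 0.04358 × 0.3080 = 0.01342 mol
Let x = n(H2C2O4), y = n(KHC2O4).
Titrant: 2x + 1y = 0.01342;  mass: 90.03x + 128.13y = 0.8759
Solving, x = 5.077 × 10^-3 mol, y = 3.269 × 10^-3 mol
mass of H2C2O4 = 5.077 × 10^-3 × 90.03 = 0.4571 g

0.4571 g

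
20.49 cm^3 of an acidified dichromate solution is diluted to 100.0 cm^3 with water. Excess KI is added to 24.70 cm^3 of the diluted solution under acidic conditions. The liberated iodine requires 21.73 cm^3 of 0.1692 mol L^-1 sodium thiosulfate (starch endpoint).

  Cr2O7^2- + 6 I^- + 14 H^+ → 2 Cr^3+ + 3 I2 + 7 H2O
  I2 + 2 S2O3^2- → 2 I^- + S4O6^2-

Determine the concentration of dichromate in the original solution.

n(S2O3^2-) = 0.02173 × 0.1692 = 3.677 × 10^-3 mol
n(I2) = n(S2O3^2-)/2 = 1.838 × 10^-3 mol
From the 1:3 ratio, n(Cr2O7^2-) in the aliquot = 1/3 × 1.838 × 10^-3 = 6.128 × 10^-4 mol
[Cr2O7^2-]_dilute = 6.128 × 10^-4 / 0.02470 = 0.02481 mol/L
[Cr2O7^2-]_original = 0.02481 × 100.0/20.49 = 0.1211 mol/L

0.1211 mol/L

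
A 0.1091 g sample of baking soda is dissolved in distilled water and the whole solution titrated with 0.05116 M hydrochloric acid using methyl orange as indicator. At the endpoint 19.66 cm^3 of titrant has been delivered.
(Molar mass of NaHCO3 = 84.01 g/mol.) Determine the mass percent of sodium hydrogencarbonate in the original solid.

NaHCO3 + HCl → NaCl + H2O + CO2
n(HCl) = 0.01966 L × 0.05116 mol/L = 1.006 × 10^-3 mol
n(NaHCO3) = 1.006 × 10^-3 mol (1:1 ratio)
mass of NaHCO3 = 1.006 × 10^-3 × 84.01 g/mol = 0.08450 g
% NaHCO3 = 0.08450 / 0.1091 × 100 = 77.45 %

77.45 %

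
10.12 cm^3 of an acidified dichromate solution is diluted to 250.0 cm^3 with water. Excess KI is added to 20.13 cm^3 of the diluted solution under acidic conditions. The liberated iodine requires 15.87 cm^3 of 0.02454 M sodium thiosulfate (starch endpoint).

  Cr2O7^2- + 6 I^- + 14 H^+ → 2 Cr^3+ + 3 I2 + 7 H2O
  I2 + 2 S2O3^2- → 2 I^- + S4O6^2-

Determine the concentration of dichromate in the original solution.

n(S2O3^2-) = 0.01587 × 0.02454 = 3.894 × 10^-4 mol
n(I2) = n(S2O3^2-)/2 = 1.947 × 10^-4 mol
From the 1:3 ratio, n(Cr2O7^2-) in the aliquot = 1/3 × 1.947 × 10^-4 = 6.491 × 10^-5 mol
[Cr2O7^2-]_dilute = 6.491 × 10^-5 / 0.02013 = 0.003224 mol/L
[Cr2O7^2-]_original = 0.003224 × 250.0/10.12 = 0.07966 mol/L

0.07966 M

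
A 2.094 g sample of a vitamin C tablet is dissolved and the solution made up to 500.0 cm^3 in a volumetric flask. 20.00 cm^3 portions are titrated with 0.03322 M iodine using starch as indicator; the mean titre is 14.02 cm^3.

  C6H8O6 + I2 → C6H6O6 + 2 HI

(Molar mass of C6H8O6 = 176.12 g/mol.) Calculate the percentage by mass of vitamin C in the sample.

97.93 %

n(I2) per titration = 0.01402 × 0.03322 = 4.657 × 10^-4 mol
n(C6H8O6) in each aliquot = 4.657 × 10^-4 mol (1:1 ratio)
n(C6H8O6) in the whole flask = 4.657 × 10^-4 × 500.0/20.00 = 0.01164 mol
mass of C6H8O6 = 0.01164 × 176.12 = 2.051 g
% C6H8O6 = 2.051 / 2.094 × 100 = 97.93 %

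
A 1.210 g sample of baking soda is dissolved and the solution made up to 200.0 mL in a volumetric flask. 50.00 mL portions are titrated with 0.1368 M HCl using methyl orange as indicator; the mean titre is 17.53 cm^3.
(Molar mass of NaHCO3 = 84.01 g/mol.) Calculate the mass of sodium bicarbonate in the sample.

NaHCO3 + HCl → NaCl + H2O + CO2
n(HCl) per titration = 0.01753 × 0.1368 = 2.398 × 10^-3 mol
n(NaHCO3) in each aliquot = 2.398 × 10^-3 mol (1:1 ratio)
n(NaHCO3) in the whole flask = 2.398 × 10^-3 × 200.0/50.00 = 9.592 × 10^-3 mol
mass of NaHCO3 = 9.592 × 10^-3 × 84.01 = 0.8059 g

0.8059 g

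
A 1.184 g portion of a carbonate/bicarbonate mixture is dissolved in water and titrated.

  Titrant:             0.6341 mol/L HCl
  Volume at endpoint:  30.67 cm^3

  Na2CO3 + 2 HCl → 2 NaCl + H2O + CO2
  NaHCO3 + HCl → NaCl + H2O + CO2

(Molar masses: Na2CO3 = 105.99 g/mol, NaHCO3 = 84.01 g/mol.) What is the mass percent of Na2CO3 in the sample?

n(HCl) = 0.03067 × 0.6341 = 0.01945 mol
Let x = n(Na2CO3), y = n(NaHCO3).
Titrant: 2x + 1y = 0.01945;  mass: 105.99x + 84.01y = 1.184
Solving, x = 7.252 × 10^-3 mol, y = 4.945 × 10^-3 mol
mass of Na2CO3 = 7.252 × 10^-3 × 105.99 = 0.7686 g
% Na2CO3 = 0.7686 / 1.184 × 100 = 64.91 %

64.91 %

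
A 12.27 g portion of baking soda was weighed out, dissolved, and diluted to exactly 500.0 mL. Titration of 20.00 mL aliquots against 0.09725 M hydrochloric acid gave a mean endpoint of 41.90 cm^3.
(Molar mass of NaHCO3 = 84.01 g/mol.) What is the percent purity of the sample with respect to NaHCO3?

69.75 %

NaHCO3 + HCl → NaCl + H2O + CO2
n(HCl) per titration = 0.04190 × 0.09725 = 4.075 × 10^-3 mol
n(NaHCO3) in each aliquot = 4.075 × 10^-3 mol (1:1 ratio)
n(NaHCO3) in the whole flask = 4.075 × 10^-3 × 500.0/20.00 = 0.1019 mol
mass of NaHCO3 = 0.1019 × 84.01 = 8.558 g
% NaHCO3 = 8.558 / 12.27 × 100 = 69.75 %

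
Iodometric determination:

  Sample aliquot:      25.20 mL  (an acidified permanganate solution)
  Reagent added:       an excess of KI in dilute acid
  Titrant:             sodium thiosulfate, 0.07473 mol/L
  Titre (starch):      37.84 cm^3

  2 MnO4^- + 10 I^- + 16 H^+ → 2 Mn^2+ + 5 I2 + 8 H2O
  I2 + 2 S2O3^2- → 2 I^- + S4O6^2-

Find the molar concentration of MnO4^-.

n(S2O3^2-) = 0.03784 × 0.07473 = 2.828 × 10^-3 mol
n(I2) = n(S2O3^2-)/2 = 1.414 × 10^-3 mol
From the 2:5 ratio, n(MnO4^-) in the aliquot = 2/5 × 1.414 × 10^-3 = 5.656 × 10^-4 mol
[MnO4^-] = 5.656 × 10^-4 / 0.02520 = 0.02244 mol/L

0.02244 mol/L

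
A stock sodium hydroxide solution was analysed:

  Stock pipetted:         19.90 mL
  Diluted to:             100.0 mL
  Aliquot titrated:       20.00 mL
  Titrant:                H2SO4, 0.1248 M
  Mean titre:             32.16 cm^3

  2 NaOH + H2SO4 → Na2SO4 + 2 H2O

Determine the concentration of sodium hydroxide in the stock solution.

n(H2SO4) = 0.03216 × 0.1248 = 4.014 × 10^-3 mol
From the 2:1 ratio, n(NaOH) in the aliquot = 2/1 × 4.014 × 10^-3 = 8.027 × 10^-3 mol
[NaOH]_dilute = 8.027 × 10^-3 / 0.02000 = 0.4014 mol/L
Dilution factor = 100.0 / 19.90 = 5.025
[NaOH]_stock = 0.4014 × 5.025 = 2.017 mol/L

2.017 M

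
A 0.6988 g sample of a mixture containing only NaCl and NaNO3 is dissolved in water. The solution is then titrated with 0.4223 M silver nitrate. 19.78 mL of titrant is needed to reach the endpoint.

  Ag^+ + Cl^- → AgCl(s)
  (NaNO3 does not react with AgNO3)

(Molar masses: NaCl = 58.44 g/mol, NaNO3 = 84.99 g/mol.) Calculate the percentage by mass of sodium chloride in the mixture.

n(AgNO3) = 0.01978 × 0.4223 = 8.353 × 10^-3 mol
Let x = n(NaCl), y = n(NaNO3).
Titrant: 1x = 8.353 × 10^-3;  mass: 58.44x + 84.99y = 0.6988
Solving, x = 8.353 × 10^-3 mol, y = 2.478 × 10^-3 mol
mass of NaCl = 8.353 × 10^-3 × 58.44 = 0.4882 g
% NaCl = 0.4882 / 0.6988 × 100 = 69.86 %

69.86 %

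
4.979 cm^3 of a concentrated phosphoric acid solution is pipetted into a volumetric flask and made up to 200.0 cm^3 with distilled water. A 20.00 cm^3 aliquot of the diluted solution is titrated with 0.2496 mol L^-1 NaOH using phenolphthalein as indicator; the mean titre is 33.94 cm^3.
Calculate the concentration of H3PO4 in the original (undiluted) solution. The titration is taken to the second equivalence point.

8.507 mol/L

H3PO4 + 2 NaOH → Na2HPO4 + 2 H2O
n(NaOH) = 0.03394 × 0.2496 = 8.471 × 10^-3 mol
From the 1:2 ratio, n(H3PO4) in the aliquot = 1/2 × 8.471 × 10^-3 = 4.236 × 10^-3 mol
[H3PO4]_dilute = 4.236 × 10^-3 / 0.02000 = 0.2118 mol/L
Dilution factor = 200.0 / 4.979 = 40.17
[H3PO4]_stock = 0.2118 × 40.17 = 8.507 mol/L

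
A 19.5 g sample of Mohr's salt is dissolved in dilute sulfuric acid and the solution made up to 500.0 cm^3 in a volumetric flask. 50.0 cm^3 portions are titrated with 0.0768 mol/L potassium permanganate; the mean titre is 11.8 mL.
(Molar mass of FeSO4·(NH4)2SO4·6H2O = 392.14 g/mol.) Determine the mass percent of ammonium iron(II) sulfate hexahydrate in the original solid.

91.1 %

MnO4^- + 5 Fe^2+ + 8 H^+ → Mn^2+ + 5 Fe^3+ + 4 H2O
n(KMnO4) per titration = 0.0118 × 0.0768 = 9.06 × 10^-4 mol
From the 5:1 ratio, n(FeSO4·(NH4)2SO4·6H2O) in each aliquot = 5/1 × 9.06 × 10^-4 = 4.53 × 10^-3 mol
n(FeSO4·(NH4)2SO4·6H2O) in the whole flask = 4.53 × 10^-3 × 500.0/50.0 = 0.0453 mol
mass of FeSO4·(NH4)2SO4·6H2O = 0.0453 × 392.14 = 17.8 g
% FeSO4·(NH4)2SO4·6H2O = 17.8 / 19.5 × 100 = 91.1 %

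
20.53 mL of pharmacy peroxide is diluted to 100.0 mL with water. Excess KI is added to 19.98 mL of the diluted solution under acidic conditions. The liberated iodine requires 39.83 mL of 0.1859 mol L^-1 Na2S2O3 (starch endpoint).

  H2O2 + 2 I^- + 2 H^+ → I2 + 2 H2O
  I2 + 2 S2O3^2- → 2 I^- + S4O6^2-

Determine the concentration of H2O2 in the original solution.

0.9026 mol/L

n(S2O3^2-) = 0.03983 × 0.1859 = 7.404 × 10^-3 mol
n(I2) = n(S2O3^2-)/2 = 3.702 × 10^-3 mol
n(H2O2) in the aliquot = 3.702 × 10^-3 mol (1:1 ratio)
[H2O2]_dilute = 3.702 × 10^-3 / 0.01998 = 0.1853 mol/L
[H2O2]_original = 0.1853 × 100.0/20.53 = 0.9026 mol/L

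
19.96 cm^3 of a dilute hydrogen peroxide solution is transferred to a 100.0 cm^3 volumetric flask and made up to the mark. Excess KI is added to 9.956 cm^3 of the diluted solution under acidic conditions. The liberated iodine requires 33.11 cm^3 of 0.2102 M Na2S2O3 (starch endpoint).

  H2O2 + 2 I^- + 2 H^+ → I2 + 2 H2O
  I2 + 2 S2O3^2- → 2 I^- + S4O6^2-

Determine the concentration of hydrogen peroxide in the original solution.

1.751 M

n(S2O3^2-) = 0.03311 × 0.2102 = 6.960 × 10^-3 mol
n(I2) = n(S2O3^2-)/2 = 3.480 × 10^-3 mol
n(H2O2) in the aliquot = 3.480 × 10^-3 mol (1:1 ratio)
[H2O2]_dilute = 3.480 × 10^-3 / 0.009956 = 0.3495 mol/L
[H2O2]_original = 0.3495 × 100.0/19.96 = 1.751 mol/L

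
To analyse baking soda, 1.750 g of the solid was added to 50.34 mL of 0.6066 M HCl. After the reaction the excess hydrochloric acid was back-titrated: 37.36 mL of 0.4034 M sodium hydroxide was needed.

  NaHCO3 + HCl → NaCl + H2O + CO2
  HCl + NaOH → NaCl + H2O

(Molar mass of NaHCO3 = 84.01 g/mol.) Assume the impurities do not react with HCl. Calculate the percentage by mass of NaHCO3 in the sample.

74.24 %

n(HCl) added = 0.05034 × 0.6066 = 0.03054 mol
n(NaOH) used in back-titration = 0.03736 × 0.4034 = 0.01507 mol
n(HCl) left over = 0.01507 mol (1:1 ratio)
n(HCl) consumed by analyte = 0.03054 − 0.01507 = 0.01547 mol
n(NaHCO3) = 0.01547 mol (1:1 ratio)
mass of NaHCO3 = 0.01547 × 84.01 = 1.299 g
% NaHCO3 = 1.299 / 1.750 × 100 = 74.24 %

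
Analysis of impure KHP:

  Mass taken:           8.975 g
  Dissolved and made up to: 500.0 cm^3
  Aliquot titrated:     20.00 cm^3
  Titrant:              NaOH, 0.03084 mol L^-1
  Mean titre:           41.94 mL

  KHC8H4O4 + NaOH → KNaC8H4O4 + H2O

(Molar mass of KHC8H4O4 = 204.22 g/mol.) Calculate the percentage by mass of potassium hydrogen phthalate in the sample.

73.58 %

n(NaOH) per titration = 0.04194 × 0.03084 = 1.293 × 10^-3 mol
n(KHC8H4O4) in each aliquot = 1.293 × 10^-3 mol (1:1 ratio)
n(KHC8H4O4) in the whole flask = 1.293 × 10^-3 × 500.0/20.00 = 0.03234 mol
mass of KHC8H4O4 = 0.03234 × 204.22 = 6.604 g
% KHC8H4O4 = 6.604 / 8.975 × 100 = 73.58 %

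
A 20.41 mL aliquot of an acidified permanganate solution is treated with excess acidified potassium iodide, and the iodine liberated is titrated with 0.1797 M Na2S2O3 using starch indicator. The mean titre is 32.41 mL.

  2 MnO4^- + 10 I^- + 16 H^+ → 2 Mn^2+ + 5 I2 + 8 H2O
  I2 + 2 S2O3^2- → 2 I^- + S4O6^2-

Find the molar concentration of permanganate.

0.05707 M

n(S2O3^2-) = 0.03241 × 0.1797 = 5.824 × 10^-3 mol
n(I2) = n(S2O3^2-)/2 = 2.912 × 10^-3 mol
From the 2:5 ratio, n(MnO4^-) in the aliquot = 2/5 × 2.912 × 10^-3 = 1.165 × 10^-3 mol
[MnO4^-] = 1.165 × 10^-3 / 0.02041 = 0.05707 mol/L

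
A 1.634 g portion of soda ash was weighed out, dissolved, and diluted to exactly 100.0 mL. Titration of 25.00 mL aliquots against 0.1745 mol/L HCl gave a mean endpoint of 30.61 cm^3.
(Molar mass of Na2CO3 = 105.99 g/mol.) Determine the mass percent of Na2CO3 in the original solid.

69.29 %

Na2CO3 + 2 HCl → 2 NaCl + H2O + CO2
n(HCl) per titration = 0.03061 × 0.1745 = 5.341 × 10^-3 mol
From the 1:2 ratio, n(Na2CO3) in each aliquot = 1/2 × 5.341 × 10^-3 = 2.671 × 10^-3 mol
n(Na2CO3) in the whole flask = 2.671 × 10^-3 × 100.0/25.00 = 0.01068 mol
mass of Na2CO3 = 0.01068 × 105.99 = 1.132 g
% Na2CO3 = 1.132 / 1.634 × 100 = 69.29 %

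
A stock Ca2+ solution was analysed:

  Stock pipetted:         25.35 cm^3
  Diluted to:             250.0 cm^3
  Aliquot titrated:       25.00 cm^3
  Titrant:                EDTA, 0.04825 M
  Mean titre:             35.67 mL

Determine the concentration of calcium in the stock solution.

Ca^2+ + EDTA^4- → [Ca(EDTA)]^2-
n(EDTA) = 0.03567 × 0.04825 = 1.721 × 10^-3 mol
n(Ca2+) in the aliquot = 1.721 × 10^-3 mol (1:1 ratio)
[Ca2+]_dilute = 1.721 × 10^-3 / 0.02500 = 0.06884 mol/L
Dilution factor = 250.0 / 25.35 = 9.862
[Ca2+]_stock = 0.06884 × 9.862 = 0.6789 mol/L

0.6789 M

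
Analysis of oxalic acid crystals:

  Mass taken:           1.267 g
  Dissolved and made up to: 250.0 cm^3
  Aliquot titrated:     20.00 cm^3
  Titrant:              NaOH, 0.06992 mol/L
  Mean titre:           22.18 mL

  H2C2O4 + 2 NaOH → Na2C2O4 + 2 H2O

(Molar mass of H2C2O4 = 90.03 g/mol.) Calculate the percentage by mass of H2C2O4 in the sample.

n(NaOH) per titration = 0.02218 × 0.06992 = 1.551 × 10^-3 mol
From the 1:2 ratio, n(H2C2O4) in each aliquot = 1/2 × 1.551 × 10^-3 = 7.754 × 10^-4 mol
n(H2C2O4) in the whole flask = 7.754 × 10^-4 × 250.0/20.00 = 9.693 × 10^-3 mol
mass of H2C2O4 = 9.693 × 10^-3 × 90.03 = 0.8726 g
% H2C2O4 = 0.8726 / 1.267 × 100 = 68.87 %

68.87 %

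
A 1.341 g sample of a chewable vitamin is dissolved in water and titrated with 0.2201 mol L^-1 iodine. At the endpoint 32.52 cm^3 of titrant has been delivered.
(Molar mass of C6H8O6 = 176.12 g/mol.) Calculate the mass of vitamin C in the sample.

1.261 g

C6H8O6 + I2 → C6H6O6 + 2 HI
n(I2) = 0.03252 L × 0.2201 mol/L = 7.158 × 10^-3 mol
n(C6H8O6) = 7.158 × 10^-3 mol (1:1 ratio)
mass of C6H8O6 = 7.158 × 10^-3 × 176.12 g/mol = 1.261 g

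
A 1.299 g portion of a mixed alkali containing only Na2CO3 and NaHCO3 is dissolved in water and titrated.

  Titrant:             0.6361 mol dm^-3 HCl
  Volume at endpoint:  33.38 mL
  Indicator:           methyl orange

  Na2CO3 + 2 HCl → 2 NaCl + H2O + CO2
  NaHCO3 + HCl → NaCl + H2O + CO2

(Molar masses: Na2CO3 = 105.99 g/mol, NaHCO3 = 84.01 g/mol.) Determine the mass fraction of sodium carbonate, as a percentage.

63.77 %

n(HCl) = 0.03338 × 0.6361 = 0.02123 mol
Let x = n(Na2CO3), y = n(NaHCO3).
Titrant: 2x + 1y = 0.02123;  mass: 105.99x + 84.01y = 1.299
Solving, x = 7.815 × 10^-3 mol, y = 5.602 × 10^-3 mol
mass of Na2CO3 = 7.815 × 10^-3 × 105.99 = 0.8283 g
% Na2CO3 = 0.8283 / 1.299 × 100 = 63.77 %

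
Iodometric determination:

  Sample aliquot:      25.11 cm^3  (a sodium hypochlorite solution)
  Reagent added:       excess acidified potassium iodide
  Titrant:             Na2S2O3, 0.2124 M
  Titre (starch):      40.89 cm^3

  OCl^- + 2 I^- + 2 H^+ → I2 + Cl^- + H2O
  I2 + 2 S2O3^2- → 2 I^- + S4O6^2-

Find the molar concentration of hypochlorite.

n(S2O3^2-) = 0.04089 × 0.2124 = 8.685 × 10^-3 mol
n(I2) = n(S2O3^2-)/2 = 4.343 × 10^-3 mol
n(OCl^-) in the aliquot = 4.343 × 10^-3 mol (1:1 ratio)
[OCl^-] = 4.343 × 10^-3 / 0.02511 = 0.1729 mol/L

0.1729 M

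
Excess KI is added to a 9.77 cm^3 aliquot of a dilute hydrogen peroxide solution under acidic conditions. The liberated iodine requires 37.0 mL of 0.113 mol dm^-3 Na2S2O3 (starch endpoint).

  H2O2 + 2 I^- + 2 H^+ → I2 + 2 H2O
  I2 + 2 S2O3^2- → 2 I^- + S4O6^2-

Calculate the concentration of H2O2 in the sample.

n(S2O3^2-) = 0.0370 × 0.113 = 4.18 × 10^-3 mol
n(I2) = n(S2O3^2-)/2 = 2.09 × 10^-3 mol
n(H2O2) in the aliquot = 2.09 × 10^-3 mol (1:1 ratio)
[H2O2] = 2.09 × 10^-3 / 0.00977 = 0.214 mol/L

0.214 mol/L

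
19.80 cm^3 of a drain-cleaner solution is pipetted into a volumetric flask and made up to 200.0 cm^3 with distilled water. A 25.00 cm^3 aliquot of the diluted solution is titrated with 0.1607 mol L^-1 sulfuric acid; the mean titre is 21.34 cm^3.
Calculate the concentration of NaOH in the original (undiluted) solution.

2 NaOH + H2SO4 → Na2SO4 + 2 H2O
n(H2SO4) = 0.02134 × 0.1607 = 3.429 × 10^-3 mol
From the 2:1 ratio, n(NaOH) in the aliquot = 2/1 × 3.429 × 10^-3 = 6.859 × 10^-3 mol
[NaOH]_dilute = 6.859 × 10^-3 / 0.02500 = 0.2743 mol/L
Dilution factor = 200.0 / 19.80 = 10.10
[NaOH]_stock = 0.2743 × 10.10 = 2.771 mol/L

2.771 mol/L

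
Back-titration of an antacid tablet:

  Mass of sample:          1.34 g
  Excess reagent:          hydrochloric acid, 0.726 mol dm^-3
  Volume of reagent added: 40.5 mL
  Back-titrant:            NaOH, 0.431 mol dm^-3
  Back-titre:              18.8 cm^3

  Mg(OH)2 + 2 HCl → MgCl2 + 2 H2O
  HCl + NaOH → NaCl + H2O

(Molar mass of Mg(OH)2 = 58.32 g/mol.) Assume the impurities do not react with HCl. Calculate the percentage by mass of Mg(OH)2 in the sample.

n(HCl) added = 0.0405 × 0.726 = 0.0294 mol
n(NaOH) used in back-titration = 0.0188 × 0.431 = 8.10 × 10^-3 mol
n(HCl) left over = 8.10 × 10^-3 mol (1:1 ratio)
n(HCl) consumed by analyte = 0.0294 − 8.10 × 10^-3 = 0.0213 mol
From the 1:2 ratio, n(Mg(OH)2) = 1/2 × 0.0213 = 0.0107 mol
mass of Mg(OH)2 = 0.0107 × 58.32 = 0.621 g
% Mg(OH)2 = 0.621 / 1.34 × 100 = 46.4 %

46.4 %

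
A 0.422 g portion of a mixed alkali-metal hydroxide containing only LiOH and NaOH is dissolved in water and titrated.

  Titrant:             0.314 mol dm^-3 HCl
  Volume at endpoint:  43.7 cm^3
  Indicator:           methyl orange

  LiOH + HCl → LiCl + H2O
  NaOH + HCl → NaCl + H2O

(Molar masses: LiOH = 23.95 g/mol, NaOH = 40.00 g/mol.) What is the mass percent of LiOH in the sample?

n(HCl) = 0.0437 × 0.314 = 0.0137 mol
Let x = n(LiOH), y = n(NaOH).
Titrant: 1x + 1y = 0.0137;  mass: 23.95x + 40.00y = 0.422
Solving, x = 7.90 × 10^-3 mol, y = 5.82 × 10^-3 mol
mass of LiOH = 7.90 × 10^-3 × 23.95 = 0.189 g
% LiOH = 0.189 / 0.422 × 100 = 44.9 %

44.9 %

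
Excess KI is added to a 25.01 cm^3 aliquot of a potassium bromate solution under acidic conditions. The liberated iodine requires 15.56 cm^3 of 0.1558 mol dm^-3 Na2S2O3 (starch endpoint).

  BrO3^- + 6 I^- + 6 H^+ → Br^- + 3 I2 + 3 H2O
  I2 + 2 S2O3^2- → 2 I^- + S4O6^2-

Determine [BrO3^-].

0.01616 mol/L

n(S2O3^2-) = 0.01556 × 0.1558 = 2.424 × 10^-3 mol
n(I2) = n(S2O3^2-)/2 = 1.212 × 10^-3 mol
From the 1:3 ratio, n(BrO3^-) in the aliquot = 1/3 × 1.212 × 10^-3 = 4.040 × 10^-4 mol
[BrO3^-] = 4.040 × 10^-4 / 0.02501 = 0.01616 mol/L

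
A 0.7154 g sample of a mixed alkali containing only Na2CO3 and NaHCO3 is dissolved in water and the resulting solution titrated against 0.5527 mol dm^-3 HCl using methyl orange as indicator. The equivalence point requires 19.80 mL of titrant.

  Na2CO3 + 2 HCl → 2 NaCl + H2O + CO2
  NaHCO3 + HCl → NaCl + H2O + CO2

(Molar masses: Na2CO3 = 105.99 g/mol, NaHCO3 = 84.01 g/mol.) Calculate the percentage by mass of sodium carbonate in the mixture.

n(HCl) = 0.01980 × 0.5527 = 0.01094 mol
Let x = n(Na2CO3), y = n(NaHCO3).
Titrant: 2x + 1y = 0.01094;  mass: 105.99x + 84.01y = 0.7154
Solving, x = 3.288 × 10^-3 mol, y = 4.367 × 10^-3 mol
mass of Na2CO3 = 3.288 × 10^-3 × 105.99 = 0.3485 g
% Na2CO3 = 0.3485 / 0.7154 × 100 = 48.71 %

48.71 %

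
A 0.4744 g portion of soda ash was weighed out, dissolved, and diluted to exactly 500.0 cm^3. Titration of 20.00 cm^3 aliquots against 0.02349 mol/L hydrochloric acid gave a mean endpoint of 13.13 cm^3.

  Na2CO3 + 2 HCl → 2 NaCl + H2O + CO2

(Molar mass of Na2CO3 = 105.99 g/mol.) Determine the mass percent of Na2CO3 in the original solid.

86.13 %

n(HCl) per titration = 0.01313 × 0.02349 = 3.084 × 10^-4 mol
From the 1:2 ratio, n(Na2CO3) in each aliquot = 1/2 × 3.084 × 10^-4 = 1.542 × 10^-4 mol
n(Na2CO3) in the whole flask = 1.542 × 10^-4 × 500.0/20.00 = 3.855 × 10^-3 mol
mass of Na2CO3 = 3.855 × 10^-3 × 105.99 = 0.4086 g
% Na2CO3 = 0.4086 / 0.4744 × 100 = 86.13 %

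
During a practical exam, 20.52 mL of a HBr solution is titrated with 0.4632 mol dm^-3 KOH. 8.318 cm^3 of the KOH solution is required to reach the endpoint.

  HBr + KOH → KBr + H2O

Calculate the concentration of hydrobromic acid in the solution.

n(KOH) = 0.008318 L × 0.4632 mol/L = 3.853 × 10^-3 mol
n(HBr) = 3.853 × 10^-3 mol (1:1 mole ratio)
[HBr] = 3.853 × 10^-3 mol / 0.02052 L = 0.1878 mol/L

0.1878 mol/L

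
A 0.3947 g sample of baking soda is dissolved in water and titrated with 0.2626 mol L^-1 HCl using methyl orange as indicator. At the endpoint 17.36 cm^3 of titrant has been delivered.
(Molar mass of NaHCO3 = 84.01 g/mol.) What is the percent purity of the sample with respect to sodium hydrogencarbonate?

NaHCO3 + HCl → NaCl + H2O + CO2
n(HCl) = 0.01736 L × 0.2626 mol/L = 4.559 × 10^-3 mol
n(NaHCO3) = 4.559 × 10^-3 mol (1:1 ratio)
mass of NaHCO3 = 4.559 × 10^-3 × 84.01 g/mol = 0.3830 g
% NaHCO3 = 0.3830 / 0.3947 × 100 = 97.03 %

97.03 %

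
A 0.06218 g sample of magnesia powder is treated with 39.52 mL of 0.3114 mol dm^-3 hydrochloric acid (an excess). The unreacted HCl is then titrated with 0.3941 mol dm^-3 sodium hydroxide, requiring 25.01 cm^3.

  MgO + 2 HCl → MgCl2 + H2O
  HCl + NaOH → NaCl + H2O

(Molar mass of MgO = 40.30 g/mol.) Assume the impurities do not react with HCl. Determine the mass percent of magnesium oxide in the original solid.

n(HCl) added = 0.03952 × 0.3114 = 0.01231 mol
n(NaOH) used in back-titration = 0.02501 × 0.3941 = 9.856 × 10^-3 mol
n(HCl) left over = 9.856 × 10^-3 mol (1:1 ratio)
n(HCl) consumed by analyte = 0.01231 − 9.856 × 10^-3 = 2.450 × 10^-3 mol
From the 1:2 ratio, n(MgO) = 1/2 × 2.450 × 10^-3 = 1.225 × 10^-3 mol
mass of MgO = 1.225 × 10^-3 × 40.30 = 0.04937 g
% MgO = 0.04937 / 0.06218 × 100 = 79.40 %

79.40 %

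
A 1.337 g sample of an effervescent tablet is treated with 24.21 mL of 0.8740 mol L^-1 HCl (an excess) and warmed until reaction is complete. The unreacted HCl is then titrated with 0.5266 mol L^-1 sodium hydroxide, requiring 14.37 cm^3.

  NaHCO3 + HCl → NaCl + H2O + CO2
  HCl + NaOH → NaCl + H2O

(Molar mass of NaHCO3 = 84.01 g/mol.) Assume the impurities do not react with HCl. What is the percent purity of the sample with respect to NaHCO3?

n(HCl) added = 0.02421 × 0.8740 = 0.02116 mol
n(NaOH) used in back-titration = 0.01437 × 0.5266 = 7.567 × 10^-3 mol
n(HCl) left over = 7.567 × 10^-3 mol (1:1 ratio)
n(HCl) consumed by analyte = 0.02116 − 7.567 × 10^-3 = 0.01359 mol
n(NaHCO3) = 0.01359 mol (1:1 ratio)
mass of NaHCO3 = 0.01359 × 84.01 = 1.142 g
% NaHCO3 = 1.142 / 1.337 × 100 = 85.41 %

85.41 %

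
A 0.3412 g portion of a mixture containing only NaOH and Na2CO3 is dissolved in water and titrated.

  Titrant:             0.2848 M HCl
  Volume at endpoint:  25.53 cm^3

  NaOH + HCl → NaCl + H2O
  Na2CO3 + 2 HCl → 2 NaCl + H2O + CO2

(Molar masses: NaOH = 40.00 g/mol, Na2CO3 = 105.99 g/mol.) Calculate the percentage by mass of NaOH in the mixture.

39.81 %

n(HCl) = 0.02553 × 0.2848 = 7.271 × 10^-3 mol
Let x = n(NaOH), y = n(Na2CO3).
Titrant: 1x + 2y = 7.271 × 10^-3;  mass: 40.00x + 105.99y = 0.3412
Solving, x = 3.395 × 10^-3 mol, y = 1.938 × 10^-3 mol
mass of NaOH = 3.395 × 10^-3 × 40.00 = 0.1358 g
% NaOH = 0.1358 / 0.3412 × 100 = 39.81 %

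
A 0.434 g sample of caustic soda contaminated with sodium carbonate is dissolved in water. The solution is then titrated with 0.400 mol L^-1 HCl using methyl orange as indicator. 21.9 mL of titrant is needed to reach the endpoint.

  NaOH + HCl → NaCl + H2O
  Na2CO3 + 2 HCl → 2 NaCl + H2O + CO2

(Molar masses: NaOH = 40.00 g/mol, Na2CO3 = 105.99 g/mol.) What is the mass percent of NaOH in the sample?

n(HCl) = 0.0219 × 0.400 = 8.76 × 10^-3 mol
Let x = n(NaOH), y = n(Na2CO3).
Titrant: 1x + 2y = 8.76 × 10^-3;  mass: 40.00x + 105.99y = 0.434
Solving, x = 2.33 × 10^-3 mol, y = 3.22 × 10^-3 mol
mass of NaOH = 2.33 × 10^-3 × 40.00 = 0.0931 g
% NaOH = 0.0931 / 0.434 × 100 = 21.4 %

21.4 %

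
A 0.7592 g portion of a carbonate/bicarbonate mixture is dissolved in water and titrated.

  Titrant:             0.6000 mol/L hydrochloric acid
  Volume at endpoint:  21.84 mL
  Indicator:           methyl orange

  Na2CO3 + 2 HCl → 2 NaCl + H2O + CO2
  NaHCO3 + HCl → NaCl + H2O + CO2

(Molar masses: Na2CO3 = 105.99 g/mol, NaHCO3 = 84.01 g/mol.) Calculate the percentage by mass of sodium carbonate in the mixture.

76.90 %

n(HCl) = 0.02184 × 0.6000 = 0.01310 mol
Let x = n(Na2CO3), y = n(NaHCO3).
Titrant: 2x + 1y = 0.01310;  mass: 105.99x + 84.01y = 0.7592
Solving, x = 5.508 × 10^-3 mol, y = 2.088 × 10^-3 mol
mass of Na2CO3 = 5.508 × 10^-3 × 105.99 = 0.5838 g
% Na2CO3 = 0.5838 / 0.7592 × 100 = 76.90 %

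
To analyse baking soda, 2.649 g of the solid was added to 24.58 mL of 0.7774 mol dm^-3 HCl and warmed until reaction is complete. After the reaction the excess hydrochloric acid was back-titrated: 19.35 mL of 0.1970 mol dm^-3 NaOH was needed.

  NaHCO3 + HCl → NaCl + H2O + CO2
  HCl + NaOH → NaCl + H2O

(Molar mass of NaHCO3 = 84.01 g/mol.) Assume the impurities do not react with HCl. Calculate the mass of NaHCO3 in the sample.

1.285 g

n(HCl) added = 0.02458 × 0.7774 = 0.01911 mol
n(NaOH) used in back-titration = 0.01935 × 0.1970 = 3.812 × 10^-3 mol
n(HCl) left over = 3.812 × 10^-3 mol (1:1 ratio)
n(HCl) consumed by analyte = 0.01911 − 3.812 × 10^-3 = 0.01530 mol
n(NaHCO3) = 0.01530 mol (1:1 ratio)
mass of NaHCO3 = 0.01530 × 84.01 = 1.285 g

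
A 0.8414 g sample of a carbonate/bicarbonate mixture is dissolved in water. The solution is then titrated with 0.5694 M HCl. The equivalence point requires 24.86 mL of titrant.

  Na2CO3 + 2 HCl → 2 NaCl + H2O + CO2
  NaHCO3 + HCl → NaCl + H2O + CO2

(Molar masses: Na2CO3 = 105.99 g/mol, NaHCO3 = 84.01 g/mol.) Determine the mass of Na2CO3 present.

n(HCl) = 0.02486 × 0.5694 = 0.01416 mol
Let x = n(Na2CO3), y = n(NaHCO3).
Titrant: 2x + 1y = 0.01416;  mass: 105.99x + 84.01y = 0.8414
Solving, x = 5.607 × 10^-3 mol, y = 2.942 × 10^-3 mol
mass of Na2CO3 = 5.607 × 10^-3 × 105.99 = 0.5943 g

0.5943 g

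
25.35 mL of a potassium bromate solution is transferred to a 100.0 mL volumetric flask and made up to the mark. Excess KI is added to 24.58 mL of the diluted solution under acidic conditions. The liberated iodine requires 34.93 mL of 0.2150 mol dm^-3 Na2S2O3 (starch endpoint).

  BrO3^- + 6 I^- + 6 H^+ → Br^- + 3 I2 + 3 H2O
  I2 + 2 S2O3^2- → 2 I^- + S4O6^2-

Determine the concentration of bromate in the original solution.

0.2009 mol/L

n(S2O3^2-) = 0.03493 × 0.2150 = 7.510 × 10^-3 mol
n(I2) = n(S2O3^2-)/2 = 3.755 × 10^-3 mol
From the 1:3 ratio, n(BrO3^-) in the aliquot = 1/3 × 3.755 × 10^-3 = 1.252 × 10^-3 mol
[BrO3^-]_dilute = 1.252 × 10^-3 / 0.02458 = 0.05092 mol/L
[BrO3^-]_original = 0.05092 × 100.0/25.35 = 0.2009 mol/L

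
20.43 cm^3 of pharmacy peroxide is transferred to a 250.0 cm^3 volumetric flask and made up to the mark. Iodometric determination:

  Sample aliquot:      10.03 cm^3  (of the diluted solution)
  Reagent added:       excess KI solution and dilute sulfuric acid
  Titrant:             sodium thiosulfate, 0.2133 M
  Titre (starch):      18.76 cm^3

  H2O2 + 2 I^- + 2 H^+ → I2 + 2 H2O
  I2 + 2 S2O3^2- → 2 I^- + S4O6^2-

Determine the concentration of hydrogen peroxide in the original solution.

2.441 M

n(S2O3^2-) = 0.01876 × 0.2133 = 4.002 × 10^-3 mol
n(I2) = n(S2O3^2-)/2 = 2.001 × 10^-3 mol
n(H2O2) in the aliquot = 2.001 × 10^-3 mol (1:1 ratio)
[H2O2]_dilute = 2.001 × 10^-3 / 0.01003 = 0.1995 mol/L
[H2O2]_original = 0.1995 × 250.0/20.43 = 2.441 mol/L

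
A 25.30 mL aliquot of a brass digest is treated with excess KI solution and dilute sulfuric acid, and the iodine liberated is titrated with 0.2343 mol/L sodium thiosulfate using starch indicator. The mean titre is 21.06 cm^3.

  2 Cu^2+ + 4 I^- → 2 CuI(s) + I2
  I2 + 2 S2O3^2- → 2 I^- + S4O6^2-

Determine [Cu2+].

0.1950 mol/L

n(S2O3^2-) = 0.02106 × 0.2343 = 4.934 × 10^-3 mol
n(I2) = n(S2O3^2-)/2 = 2.467 × 10^-3 mol
From the 2:1 ratio, n(Cu2+) in the aliquot = 2/1 × 2.467 × 10^-3 = 4.934 × 10^-3 mol
[Cu2+] = 4.934 × 10^-3 / 0.02530 = 0.1950 mol/L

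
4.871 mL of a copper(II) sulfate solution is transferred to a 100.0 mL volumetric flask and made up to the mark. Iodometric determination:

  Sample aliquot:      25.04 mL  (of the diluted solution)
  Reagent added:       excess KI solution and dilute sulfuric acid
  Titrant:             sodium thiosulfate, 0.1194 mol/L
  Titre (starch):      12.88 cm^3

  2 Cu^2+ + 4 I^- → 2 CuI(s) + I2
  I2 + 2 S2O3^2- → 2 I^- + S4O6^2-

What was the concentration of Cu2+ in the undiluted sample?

1.261 mol/L

n(S2O3^2-) = 0.01288 × 0.1194 = 1.538 × 10^-3 mol
n(I2) = n(S2O3^2-)/2 = 7.689 × 10^-4 mol
From the 2:1 ratio, n(Cu2+) in the aliquot = 2/1 × 7.689 × 10^-4 = 1.538 × 10^-3 mol
[Cu2+]_dilute = 1.538 × 10^-3 / 0.02504 = 0.06142 mol/L
[Cu2+]_original = 0.06142 × 100.0/4.871 = 1.261 mol/L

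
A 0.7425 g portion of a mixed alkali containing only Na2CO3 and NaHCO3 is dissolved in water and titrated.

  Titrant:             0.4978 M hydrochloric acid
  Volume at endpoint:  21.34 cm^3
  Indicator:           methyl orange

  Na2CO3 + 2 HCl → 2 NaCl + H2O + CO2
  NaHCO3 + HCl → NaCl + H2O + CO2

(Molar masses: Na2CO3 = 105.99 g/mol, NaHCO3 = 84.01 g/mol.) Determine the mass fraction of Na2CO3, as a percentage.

n(HCl) = 0.02134 × 0.4978 = 0.01062 mol
Let x = n(Na2CO3), y = n(NaHCO3).
Titrant: 2x + 1y = 0.01062;  mass: 105.99x + 84.01y = 0.7425
Solving, x = 2.417 × 10^-3 mol, y = 5.789 × 10^-3 mol
mass of Na2CO3 = 2.417 × 10^-3 × 105.99 = 0.2562 g
% Na2CO3 = 0.2562 / 0.7425 × 100 = 34.51 %

34.51 %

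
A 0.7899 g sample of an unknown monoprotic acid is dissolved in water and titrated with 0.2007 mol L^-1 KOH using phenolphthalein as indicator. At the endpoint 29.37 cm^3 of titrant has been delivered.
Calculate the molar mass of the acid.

n(KOH) = 0.02937 L × 0.2007 mol/L = 5.895 × 10^-3 mol
n(HA) = 5.895 × 10^-3 mol (1:1 ratio)
M = m / n = 0.7899 g / 5.895 × 10^-3 mol = 134.0 g/mol

134.0 g/mol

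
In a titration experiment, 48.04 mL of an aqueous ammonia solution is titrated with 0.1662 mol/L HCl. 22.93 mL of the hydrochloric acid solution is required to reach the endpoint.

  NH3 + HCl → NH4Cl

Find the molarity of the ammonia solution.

n(HCl) = 0.02293 L × 0.1662 mol/L = 3.811 × 10^-3 mol
n(NH3) = 3.811 × 10^-3 mol (1:1 mole ratio)
[NH3] = 3.811 × 10^-3 mol / 0.04804 L = 0.07933 mol/L

0.07933 mol/L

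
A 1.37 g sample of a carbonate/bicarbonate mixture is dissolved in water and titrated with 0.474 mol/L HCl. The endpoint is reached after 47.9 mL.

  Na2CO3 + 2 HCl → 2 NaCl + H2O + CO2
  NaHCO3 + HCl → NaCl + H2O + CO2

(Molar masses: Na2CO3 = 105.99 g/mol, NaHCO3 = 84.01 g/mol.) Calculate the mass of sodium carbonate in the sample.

n(HCl) = 0.0479 × 0.474 = 0.0227 mol
Let x = n(Na2CO3), y = n(NaHCO3).
Titrant: 2x + 1y = 0.0227;  mass: 105.99x + 84.01y = 1.37
Solving, x = 8.66 × 10^-3 mol, y = 5.38 × 10^-3 mol
mass of Na2CO3 = 8.66 × 10^-3 × 105.99 = 0.918 g

0.918 g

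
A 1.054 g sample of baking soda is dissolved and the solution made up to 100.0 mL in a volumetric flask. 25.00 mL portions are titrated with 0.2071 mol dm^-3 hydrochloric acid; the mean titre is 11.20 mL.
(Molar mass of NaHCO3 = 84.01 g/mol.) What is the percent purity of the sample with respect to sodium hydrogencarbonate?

NaHCO3 + HCl → NaCl + H2O + CO2
n(HCl) per titration = 0.01120 × 0.2071 = 2.320 × 10^-3 mol
n(NaHCO3) in each aliquot = 2.320 × 10^-3 mol (1:1 ratio)
n(NaHCO3) in the whole flask = 2.320 × 10^-3 × 100.0/25.00 = 9.278 × 10^-3 mol
mass of NaHCO3 = 9.278 × 10^-3 × 84.01 = 0.7795 g
% NaHCO3 = 0.7795 / 1.054 × 100 = 73.95 %

73.95 %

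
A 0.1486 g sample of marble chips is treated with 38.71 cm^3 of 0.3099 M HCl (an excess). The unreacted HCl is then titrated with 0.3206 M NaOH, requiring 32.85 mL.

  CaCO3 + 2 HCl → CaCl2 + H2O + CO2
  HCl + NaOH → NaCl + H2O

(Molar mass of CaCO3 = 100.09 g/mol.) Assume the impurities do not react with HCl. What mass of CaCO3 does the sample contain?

0.07329 g

n(HCl) added = 0.03871 × 0.3099 = 0.01200 mol
n(NaOH) used in back-titration = 0.03285 × 0.3206 = 0.01053 mol
n(HCl) left over = 0.01053 mol (1:1 ratio)
n(HCl) consumed by analyte = 0.01200 − 0.01053 = 1.465 × 10^-3 mol
From the 1:2 ratio, n(CaCO3) = 1/2 × 1.465 × 10^-3 = 7.323 × 10^-4 mol
mass of CaCO3 = 7.323 × 10^-4 × 100.09 = 0.07329 g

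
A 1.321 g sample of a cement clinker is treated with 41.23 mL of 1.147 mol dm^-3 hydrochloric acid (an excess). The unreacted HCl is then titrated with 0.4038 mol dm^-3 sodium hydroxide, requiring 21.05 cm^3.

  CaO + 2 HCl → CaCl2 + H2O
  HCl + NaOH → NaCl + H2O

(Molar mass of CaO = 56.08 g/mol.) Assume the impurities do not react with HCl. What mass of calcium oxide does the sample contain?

n(HCl) added = 0.04123 × 1.147 = 0.04729 mol
n(NaOH) used in back-titration = 0.02105 × 0.4038 = 8.500 × 10^-3 mol
n(HCl) left over = 8.500 × 10^-3 mol (1:1 ratio)
n(HCl) consumed by analyte = 0.04729 − 8.500 × 10^-3 = 0.03879 mol
From the 1:2 ratio, n(CaO) = 1/2 × 0.03879 = 0.01940 mol
mass of CaO = 0.01940 × 56.08 = 1.088 g

1.088 g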